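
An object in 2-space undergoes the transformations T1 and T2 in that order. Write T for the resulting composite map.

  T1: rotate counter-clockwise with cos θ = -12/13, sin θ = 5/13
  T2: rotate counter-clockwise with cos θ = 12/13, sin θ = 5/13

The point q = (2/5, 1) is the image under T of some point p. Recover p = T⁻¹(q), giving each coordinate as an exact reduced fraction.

p = (-2/5, -1)

T1 = [-12/13 -5/13 0; 5/13 -12/13 0; 0 0 1]
T2·T1 = [-1 0 0; 0 -1 0; 0 0 1]
det M = 1; M⁻¹ = [-1 0 0; 0 -1 0; 0 0 1]
M⁻¹ · (2/5, 1)ᵀ = (-2/5, -1)ᵀ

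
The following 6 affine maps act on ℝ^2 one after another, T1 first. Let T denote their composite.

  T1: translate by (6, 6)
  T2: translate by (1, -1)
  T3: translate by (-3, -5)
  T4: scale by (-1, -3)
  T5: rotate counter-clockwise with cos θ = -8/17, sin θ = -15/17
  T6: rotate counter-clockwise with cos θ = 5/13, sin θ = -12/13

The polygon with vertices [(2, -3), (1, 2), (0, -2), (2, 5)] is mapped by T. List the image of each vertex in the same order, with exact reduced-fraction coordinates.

T1 translate by (6, 6): (2, -3) → (8, 3); (1, 2) → (7, 8); (0, -2) → (6, 4); (2, 5) → (8, 11)
T2 translate by (1, -1): (8, 3) → (9, 2); (7, 8) → (8, 7); (6, 4) → (7, 3); (8, 11) → (9, 10)
T3 translate by (-3, -5): (9, 2) → (6, -3); (8, 7) → (5, 2); (7, 3) → (4, -2); (9, 10) → (6, 5)
T4 scale by (-1, -3): (6, -3) → (-6, 9); (5, 2) → (-5, -6); (4, -2) → (-4, 6); (6, 5) → (-6, -15)
T5 rotate counter-clockwise with cos θ = -8/17, sin θ = -15/17: (-6, 9) → (183/17, 18/17); (-5, -6) → (-50/17, 123/17); (-4, 6) → (122/17, 12/17); (-6, -15) → (-177/17, 210/17)
T6 rotate counter-clockwise with cos θ = 5/13, sin θ = -12/13: (183/17, 18/17) → (87/17, -162/17); (-50/17, 123/17) → (1226/221, 1215/221); (122/17, 12/17) → (58/17, -108/17); (-177/17, 210/17) → (1635/221, 3174/221)

image vertices: (87/17, -162/17), (1226/221, 1215/221), (58/17, -108/17), (1635/221, 3174/221)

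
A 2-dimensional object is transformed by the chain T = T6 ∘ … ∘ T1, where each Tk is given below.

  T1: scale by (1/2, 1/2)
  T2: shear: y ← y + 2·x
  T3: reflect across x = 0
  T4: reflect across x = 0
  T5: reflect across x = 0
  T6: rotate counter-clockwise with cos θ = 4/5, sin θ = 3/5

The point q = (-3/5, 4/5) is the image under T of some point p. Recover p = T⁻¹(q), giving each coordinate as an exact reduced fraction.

T1 = [1/2 0 0; 0 1/2 0; 0 0 1]
T2·T1 = [1/2 0 0; 1 1/2 0; 0 0 1]
T3·…·T1 = [-1/2 0 0; 1 1/2 0; 0 0 1]
T4·…·T1 = [1/2 0 0; 1 1/2 0; 0 0 1]
T5·…·T1 = [-1/2 0 0; 1 1/2 0; 0 0 1]
T6·…·T1 = [-1 -3/10 0; 1/2 2/5 0; 0 0 1]
det M = -1/4; M⁻¹ = [-8/5 -6/5 0; 2 4 0; 0 0 1]
M⁻¹ · (-3/5, 4/5)ᵀ = (0, 2)ᵀ

p = (0, 2)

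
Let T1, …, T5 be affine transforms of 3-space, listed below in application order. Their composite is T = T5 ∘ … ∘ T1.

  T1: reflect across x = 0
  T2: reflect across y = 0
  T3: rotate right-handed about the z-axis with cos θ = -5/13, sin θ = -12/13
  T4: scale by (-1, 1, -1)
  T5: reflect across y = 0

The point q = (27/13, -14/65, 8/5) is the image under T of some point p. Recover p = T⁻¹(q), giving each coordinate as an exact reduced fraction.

T1 = [-1 0 0 0; 0 1 0 0; 0 0 1 0; 0 0 0 1]
T2·T1 = [-1 0 0 0; 0 -1 0 0; 0 0 1 0; 0 0 0 1]
T3·…·T1 = [5/13 -12/13 0 0; 12/13 5/13 0 0; 0 0 1 0; 0 0 0 1]
T4·…·T1 = [-5/13 12/13 0 0; 12/13 5/13 0 0; 0 0 -1 0; 0 0 0 1]
T5·…·T1 = [-5/13 12/13 0 0; -12/13 -5/13 0 0; 0 0 -1 0; 0 0 0 1]
det M = -1; M⁻¹ = [-5/13 -12/13 0 0; 12/13 -5/13 0 0; 0 0 -1 0; 0 0 0 1]
M⁻¹ · (27/13, -14/65, 8/5)ᵀ = (-3/5, 2, -8/5)ᵀ

p = (-3/5, 2, -8/5)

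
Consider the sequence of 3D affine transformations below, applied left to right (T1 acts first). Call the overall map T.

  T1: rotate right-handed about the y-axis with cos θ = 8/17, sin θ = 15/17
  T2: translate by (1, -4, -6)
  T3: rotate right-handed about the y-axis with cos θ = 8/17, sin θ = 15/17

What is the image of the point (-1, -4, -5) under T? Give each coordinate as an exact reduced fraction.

T1 rotate right-handed about the y-axis with cos θ = 8/17, sin θ = 15/17: (-1, -4, -5) → (-83/17, -4, -25/17)
T2 translate by (1, -4, -6): (-83/17, -4, -25/17) → (-66/17, -8, -127/17)
T3 rotate right-handed about the y-axis with cos θ = 8/17, sin θ = 15/17: (-66/17, -8, -127/17) → (-2433/289, -8, -26/289)

T(p) = (-2433/289, -8, -26/289)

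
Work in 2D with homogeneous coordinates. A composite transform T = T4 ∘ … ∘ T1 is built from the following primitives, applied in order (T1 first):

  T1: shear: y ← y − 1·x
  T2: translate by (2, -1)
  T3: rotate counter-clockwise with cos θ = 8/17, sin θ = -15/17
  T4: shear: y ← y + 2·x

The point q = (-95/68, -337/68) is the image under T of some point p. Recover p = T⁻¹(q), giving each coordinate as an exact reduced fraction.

p = (-3/4, -2)

T1 = [1 0 0; -1 1 0; 0 0 1]
T2·T1 = [1 0 2; -1 1 -1; 0 0 1]
T3·…·T1 = [-7/17 15/17 1/17; -23/17 8/17 -38/17; 0 0 1]
T4·…·T1 = [-7/17 15/17 1/17; -37/17 38/17 -36/17; 0 0 1]
det M = 1; M⁻¹ = [38/17 -15/17 -2; 37/17 -7/17 -1; 0 0 1]
M⁻¹ · (-95/68, -337/68)ᵀ = (-3/4, -2)ᵀ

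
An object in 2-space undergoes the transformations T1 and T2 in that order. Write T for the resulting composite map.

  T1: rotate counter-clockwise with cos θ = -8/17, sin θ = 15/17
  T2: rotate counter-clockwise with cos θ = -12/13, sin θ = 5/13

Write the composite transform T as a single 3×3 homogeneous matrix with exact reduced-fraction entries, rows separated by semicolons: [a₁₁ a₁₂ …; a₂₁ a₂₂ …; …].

T1 = [-8/17 -15/17 0; 15/17 -8/17 0; 0 0 1]
T2·T1 = [21/221 220/221 0; -220/221 21/221 0; 0 0 1]

T = [21/221 220/221 0; -220/221 21/221 0; 0 0 1]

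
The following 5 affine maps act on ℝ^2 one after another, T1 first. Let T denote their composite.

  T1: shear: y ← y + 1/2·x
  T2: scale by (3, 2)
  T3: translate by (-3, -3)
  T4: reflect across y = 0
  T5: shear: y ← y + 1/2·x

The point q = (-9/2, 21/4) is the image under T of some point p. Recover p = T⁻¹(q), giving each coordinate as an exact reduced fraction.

p = (-1/2, -2)

T1 = [1 0 0; 1/2 1 0; 0 0 1]
T2·T1 = [3 0 0; 1 2 0; 0 0 1]
T3·…·T1 = [3 0 -3; 1 2 -3; 0 0 1]
T4·…·T1 = [3 0 -3; -1 -2 3; 0 0 1]
T5·…·T1 = [3 0 -3; 1/2 -2 3/2; 0 0 1]
det M = -6; M⁻¹ = [1/3 0 1; 1/12 -1/2 1; 0 0 1]
M⁻¹ · (-9/2, 21/4)ᵀ = (-1/2, -2)ᵀ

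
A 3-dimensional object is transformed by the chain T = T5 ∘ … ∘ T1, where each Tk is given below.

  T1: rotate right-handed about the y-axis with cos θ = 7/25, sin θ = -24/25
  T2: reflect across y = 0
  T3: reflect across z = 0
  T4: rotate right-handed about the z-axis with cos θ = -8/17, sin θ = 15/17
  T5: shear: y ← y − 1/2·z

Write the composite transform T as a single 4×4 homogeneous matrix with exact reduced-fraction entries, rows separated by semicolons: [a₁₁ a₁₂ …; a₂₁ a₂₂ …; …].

T1 = [7/25 0 -24/25 0; 0 1 0 0; 24/25 0 7/25 0; 0 0 0 1]
T2·T1 = [7/25 0 -24/25 0; 0 -1 0 0; 24/25 0 7/25 0; 0 0 0 1]
T3·…·T1 = [7/25 0 -24/25 0; 0 -1 0 0; -24/25 0 -7/25 0; 0 0 0 1]
T4·…·T1 = [-56/425 15/17 192/425 0; 21/85 8/17 -72/85 0; -24/25 0 -7/25 0; 0 0 0 1]
T5·…·T1 = [-56/425 15/17 192/425 0; 309/425 8/17 -601/850 0; -24/25 0 -7/25 0; 0 0 0 1]

T = [-56/425 15/17 192/425 0; 309/425 8/17 -601/850 0; -24/25 0 -7/25 0; 0 0 0 1]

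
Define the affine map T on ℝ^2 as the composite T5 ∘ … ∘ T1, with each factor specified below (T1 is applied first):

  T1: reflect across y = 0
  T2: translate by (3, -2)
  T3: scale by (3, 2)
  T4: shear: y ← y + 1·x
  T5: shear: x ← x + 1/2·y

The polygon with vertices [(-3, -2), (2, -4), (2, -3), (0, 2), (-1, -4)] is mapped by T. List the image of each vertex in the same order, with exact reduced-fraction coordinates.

image vertices: (0, 0), (49/2, 19), (47/2, 17), (19/2, 1), (11, 10)

T1 reflect across y = 0: (-3, -2) → (-3, 2); (2, -4) → (2, 4); (2, -3) → (2, 3); (0, 2) → (0, -2); (-1, -4) → (-1, 4)
T2 translate by (3, -2): (-3, 2) → (0, 0); (2, 4) → (5, 2); (2, 3) → (5, 1); (0, -2) → (3, -4); (-1, 4) → (2, 2)
T3 scale by (3, 2): (0, 0) → (0, 0); (5, 2) → (15, 4); (5, 1) → (15, 2); (3, -4) → (9, -8); (2, 2) → (6, 4)
T4 shear: y ← y + 1·x: (0, 0) → (0, 0); (15, 4) → (15, 19); (15, 2) → (15, 17); (9, -8) → (9, 1); (6, 4) → (6, 10)
T5 shear: x ← x + 1/2·y: (0, 0) → (0, 0); (15, 19) → (49/2, 19); (15, 17) → (47/2, 17); (9, 1) → (19/2, 1); (6, 10) → (11, 10)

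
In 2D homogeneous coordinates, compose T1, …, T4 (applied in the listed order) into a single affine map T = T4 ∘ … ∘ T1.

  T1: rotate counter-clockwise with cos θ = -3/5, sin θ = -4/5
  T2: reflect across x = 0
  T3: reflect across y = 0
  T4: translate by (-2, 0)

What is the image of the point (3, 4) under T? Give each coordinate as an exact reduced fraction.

T1 rotate counter-clockwise with cos θ = -3/5, sin θ = -4/5: (3, 4) → (7/5, -24/5)
T2 reflect across x = 0: (7/5, -24/5) → (-7/5, -24/5)
T3 reflect across y = 0: (-7/5, -24/5) → (-7/5, 24/5)
T4 translate by (-2, 0): (-7/5, 24/5) → (-17/5, 24/5)

T(p) = (-17/5, 24/5)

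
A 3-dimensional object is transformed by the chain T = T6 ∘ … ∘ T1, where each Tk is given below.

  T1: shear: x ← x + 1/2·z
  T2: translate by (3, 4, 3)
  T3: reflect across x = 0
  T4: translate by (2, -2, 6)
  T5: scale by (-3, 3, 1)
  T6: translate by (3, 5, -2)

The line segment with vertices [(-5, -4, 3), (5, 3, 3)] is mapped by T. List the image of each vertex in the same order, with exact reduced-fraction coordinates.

image vertices: (-9/2, -1, 10), (51/2, 20, 10)

T1 shear: x ← x + 1/2·z: (-5, -4, 3) → (-7/2, -4, 3); (5, 3, 3) → (13/2, 3, 3)
T2 translate by (3, 4, 3): (-7/2, -4, 3) → (-1/2, 0, 6); (13/2, 3, 3) → (19/2, 7, 6)
T3 reflect across x = 0: (-1/2, 0, 6) → (1/2, 0, 6); (19/2, 7, 6) → (-19/2, 7, 6)
T4 translate by (2, -2, 6): (1/2, 0, 6) → (5/2, -2, 12); (-19/2, 7, 6) → (-15/2, 5, 12)
T5 scale by (-3, 3, 1): (5/2, -2, 12) → (-15/2, -6, 12); (-15/2, 5, 12) → (45/2, 15, 12)
T6 translate by (3, 5, -2): (-15/2, -6, 12) → (-9/2, -1, 10); (45/2, 15, 12) → (51/2, 20, 10)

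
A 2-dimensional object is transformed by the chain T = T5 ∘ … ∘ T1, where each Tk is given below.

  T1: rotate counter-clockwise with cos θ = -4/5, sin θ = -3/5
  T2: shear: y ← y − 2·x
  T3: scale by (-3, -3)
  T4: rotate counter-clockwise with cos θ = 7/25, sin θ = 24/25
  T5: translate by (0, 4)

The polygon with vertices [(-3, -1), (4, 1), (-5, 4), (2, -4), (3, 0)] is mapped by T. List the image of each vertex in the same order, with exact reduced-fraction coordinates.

image vertices: (-549/125, -43/125), (993/125, 1226/125), (-5352/125, -439/125), (804/25, 178/25), (1332/125, 1049/125)

T1 rotate counter-clockwise with cos θ = -4/5, sin θ = -3/5: (-3, -1) → (9/5, 13/5); (4, 1) → (-13/5, -16/5); (-5, 4) → (32/5, -1/5); (2, -4) → (-4, 2); (3, 0) → (-12/5, -9/5)
T2 shear: y ← y − 2·x: (9/5, 13/5) → (9/5, -1); (-13/5, -16/5) → (-13/5, 2); (32/5, -1/5) → (32/5, -13); (-4, 2) → (-4, 10); (-12/5, -9/5) → (-12/5, 3)
T3 scale by (-3, -3): (9/5, -1) → (-27/5, 3); (-13/5, 2) → (39/5, -6); (32/5, -13) → (-96/5, 39); (-4, 10) → (12, -30); (-12/5, 3) → (36/5, -9)
T4 rotate counter-clockwise with cos θ = 7/25, sin θ = 24/25: (-27/5, 3) → (-549/125, -543/125); (39/5, -6) → (993/125, 726/125); (-96/5, 39) → (-5352/125, -939/125); (12, -30) → (804/25, 78/25); (36/5, -9) → (1332/125, 549/125)
T5 translate by (0, 4): (-549/125, -543/125) → (-549/125, -43/125); (993/125, 726/125) → (993/125, 1226/125); (-5352/125, -939/125) → (-5352/125, -439/125); (804/25, 78/25) → (804/25, 178/25); (1332/125, 549/125) → (1332/125, 1049/125)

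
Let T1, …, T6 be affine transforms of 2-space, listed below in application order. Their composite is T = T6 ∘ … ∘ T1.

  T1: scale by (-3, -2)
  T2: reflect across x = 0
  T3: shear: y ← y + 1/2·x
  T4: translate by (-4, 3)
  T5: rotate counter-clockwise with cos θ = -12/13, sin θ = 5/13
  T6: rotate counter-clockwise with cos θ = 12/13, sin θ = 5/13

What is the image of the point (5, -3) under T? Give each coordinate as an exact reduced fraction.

T1 scale by (-3, -2): (5, -3) → (-15, 6)
T2 reflect across x = 0: (-15, 6) → (15, 6)
T3 shear: y ← y + 1/2·x: (15, 6) → (15, 27/2)
T4 translate by (-4, 3): (15, 27/2) → (11, 33/2)
T5 rotate counter-clockwise with cos θ = -12/13, sin θ = 5/13: (11, 33/2) → (-33/2, -11)
T6 rotate counter-clockwise with cos θ = 12/13, sin θ = 5/13: (-33/2, -11) → (-11, -33/2)

T(p) = (-11, -33/2)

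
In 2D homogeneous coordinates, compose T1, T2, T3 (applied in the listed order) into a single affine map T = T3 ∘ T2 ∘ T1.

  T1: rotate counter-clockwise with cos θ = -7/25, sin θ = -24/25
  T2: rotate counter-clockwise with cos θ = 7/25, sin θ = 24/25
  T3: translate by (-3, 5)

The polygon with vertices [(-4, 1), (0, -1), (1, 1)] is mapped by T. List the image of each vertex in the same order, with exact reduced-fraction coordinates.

T1 rotate counter-clockwise with cos θ = -7/25, sin θ = -24/25: (-4, 1) → (52/25, 89/25); (0, -1) → (-24/25, 7/25); (1, 1) → (17/25, -31/25)
T2 rotate counter-clockwise with cos θ = 7/25, sin θ = 24/25: (52/25, 89/25) → (-1772/625, 1871/625); (-24/25, 7/25) → (-336/625, -527/625); (17/25, -31/25) → (863/625, 191/625)
T3 translate by (-3, 5): (-1772/625, 1871/625) → (-3647/625, 4996/625); (-336/625, -527/625) → (-2211/625, 2598/625); (863/625, 191/625) → (-1012/625, 3316/625)

image vertices: (-3647/625, 4996/625), (-2211/625, 2598/625), (-1012/625, 3316/625)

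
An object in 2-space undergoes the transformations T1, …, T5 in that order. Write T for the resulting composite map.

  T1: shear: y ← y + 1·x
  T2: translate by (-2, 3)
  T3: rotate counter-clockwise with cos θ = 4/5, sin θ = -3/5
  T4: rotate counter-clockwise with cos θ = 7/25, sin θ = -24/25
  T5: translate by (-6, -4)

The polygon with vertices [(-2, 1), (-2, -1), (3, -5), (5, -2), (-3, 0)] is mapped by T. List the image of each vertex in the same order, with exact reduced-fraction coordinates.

T1 shear: y ← y + 1·x: (-2, 1) → (-2, -1); (-2, -1) → (-2, -3); (3, -5) → (3, -2); (5, -2) → (5, 3); (-3, 0) → (-3, -3)
T2 translate by (-2, 3): (-2, -1) → (-4, 2); (-2, -3) → (-4, 0); (3, -2) → (1, 1); (5, 3) → (3, 6); (-3, -3) → (-5, 0)
T3 rotate counter-clockwise with cos θ = 4/5, sin θ = -3/5: (-4, 2) → (-2, 4); (-4, 0) → (-16/5, 12/5); (1, 1) → (7/5, 1/5); (3, 6) → (6, 3); (-5, 0) → (-4, 3)
T4 rotate counter-clockwise with cos θ = 7/25, sin θ = -24/25: (-2, 4) → (82/25, 76/25); (-16/5, 12/5) → (176/125, 468/125); (7/5, 1/5) → (73/125, -161/125); (6, 3) → (114/25, -123/25); (-4, 3) → (44/25, 117/25)
T5 translate by (-6, -4): (82/25, 76/25) → (-68/25, -24/25); (176/125, 468/125) → (-574/125, -32/125); (73/125, -161/125) → (-677/125, -661/125); (114/25, -123/25) → (-36/25, -223/25); (44/25, 117/25) → (-106/25, 17/25)

image vertices: (-68/25, -24/25), (-574/125, -32/125), (-677/125, -661/125), (-36/25, -223/25), (-106/25, 17/25)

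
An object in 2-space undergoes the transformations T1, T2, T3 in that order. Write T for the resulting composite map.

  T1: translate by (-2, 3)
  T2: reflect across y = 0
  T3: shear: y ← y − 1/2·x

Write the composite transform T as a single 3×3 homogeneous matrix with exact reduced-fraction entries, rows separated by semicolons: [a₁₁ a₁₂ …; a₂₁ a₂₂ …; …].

T = [1 0 -2; -1/2 -1 -2; 0 0 1]

T1 = [1 0 -2; 0 1 3; 0 0 1]
T2·T1 = [1 0 -2; 0 -1 -3; 0 0 1]
T3·…·T1 = [1 0 -2; -1/2 -1 -2; 0 0 1]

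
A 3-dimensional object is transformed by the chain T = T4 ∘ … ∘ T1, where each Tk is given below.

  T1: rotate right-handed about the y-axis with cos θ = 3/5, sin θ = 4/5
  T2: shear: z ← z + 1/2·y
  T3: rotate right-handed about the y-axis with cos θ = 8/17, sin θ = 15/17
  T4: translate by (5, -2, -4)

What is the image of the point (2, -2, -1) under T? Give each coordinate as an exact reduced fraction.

T1 rotate right-handed about the y-axis with cos θ = 3/5, sin θ = 4/5: (2, -2, -1) → (2/5, -2, -11/5)
T2 shear: z ← z + 1/2·y: (2/5, -2, -11/5) → (2/5, -2, -16/5)
T3 rotate right-handed about the y-axis with cos θ = 8/17, sin θ = 15/17: (2/5, -2, -16/5) → (-224/85, -2, -158/85)
T4 translate by (5, -2, -4): (-224/85, -2, -158/85) → (201/85, -4, -498/85)

T(p) = (201/85, -4, -498/85)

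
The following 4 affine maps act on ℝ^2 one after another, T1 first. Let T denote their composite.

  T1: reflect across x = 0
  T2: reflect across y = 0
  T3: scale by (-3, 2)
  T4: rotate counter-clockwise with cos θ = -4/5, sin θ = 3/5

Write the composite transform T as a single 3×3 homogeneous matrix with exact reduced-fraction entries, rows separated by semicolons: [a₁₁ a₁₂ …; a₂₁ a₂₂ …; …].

T = [-12/5 6/5 0; 9/5 8/5 0; 0 0 1]

T1 = [-1 0 0; 0 1 0; 0 0 1]
T2·T1 = [-1 0 0; 0 -1 0; 0 0 1]
T3·…·T1 = [3 0 0; 0 -2 0; 0 0 1]
T4·…·T1 = [-12/5 6/5 0; 9/5 8/5 0; 0 0 1]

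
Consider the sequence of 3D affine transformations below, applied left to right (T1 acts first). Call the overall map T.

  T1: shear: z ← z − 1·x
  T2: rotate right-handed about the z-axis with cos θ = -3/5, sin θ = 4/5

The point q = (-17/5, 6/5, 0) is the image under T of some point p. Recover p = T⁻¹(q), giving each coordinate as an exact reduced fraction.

T1 = [1 0 0 0; 0 1 0 0; -1 0 1 0; 0 0 0 1]
T2·T1 = [-3/5 -4/5 0 0; 4/5 -3/5 0 0; -1 0 1 0; 0 0 0 1]
det M = 1; M⁻¹ = [-3/5 4/5 0 0; -4/5 -3/5 0 0; -3/5 4/5 1 0; 0 0 0 1]
M⁻¹ · (-17/5, 6/5, 0)ᵀ = (3, 2, 3)ᵀ

p = (3, 2, 3)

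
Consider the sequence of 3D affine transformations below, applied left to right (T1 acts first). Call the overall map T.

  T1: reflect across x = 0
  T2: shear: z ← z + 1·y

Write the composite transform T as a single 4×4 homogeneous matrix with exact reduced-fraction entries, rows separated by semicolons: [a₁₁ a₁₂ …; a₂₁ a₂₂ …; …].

T = [-1 0 0 0; 0 1 0 0; 0 1 1 0; 0 0 0 1]

T1 = [-1 0 0 0; 0 1 0 0; 0 0 1 0; 0 0 0 1]
T2·T1 = [-1 0 0 0; 0 1 0 0; 0 1 1 0; 0 0 0 1]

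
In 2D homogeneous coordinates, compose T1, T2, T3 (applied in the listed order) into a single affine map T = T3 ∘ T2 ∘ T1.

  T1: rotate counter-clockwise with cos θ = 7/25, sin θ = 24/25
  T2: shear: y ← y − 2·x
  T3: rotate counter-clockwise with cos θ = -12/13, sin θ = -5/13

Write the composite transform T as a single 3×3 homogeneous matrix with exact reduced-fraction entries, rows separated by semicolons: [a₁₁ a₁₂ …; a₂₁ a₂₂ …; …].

T1 = [7/25 -24/25 0; 24/25 7/25 0; 0 0 1]
T2·T1 = [7/25 -24/25 0; 2/5 11/5 0; 0 0 1]
T3·…·T1 = [-34/325 563/325 0; -31/65 -108/65 0; 0 0 1]

T = [-34/325 563/325 0; -31/65 -108/65 0; 0 0 1]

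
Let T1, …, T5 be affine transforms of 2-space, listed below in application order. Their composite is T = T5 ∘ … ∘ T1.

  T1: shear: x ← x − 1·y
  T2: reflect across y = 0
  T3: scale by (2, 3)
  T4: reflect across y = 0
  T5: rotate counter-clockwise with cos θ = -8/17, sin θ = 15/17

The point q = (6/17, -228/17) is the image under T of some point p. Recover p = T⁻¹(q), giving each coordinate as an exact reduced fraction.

T1 = [1 -1 0; 0 1 0; 0 0 1]
T2·T1 = [1 -1 0; 0 -1 0; 0 0 1]
T3·…·T1 = [2 -2 0; 0 -3 0; 0 0 1]
T4·…·T1 = [2 -2 0; 0 3 0; 0 0 1]
T5·…·T1 = [-16/17 -29/17 0; 30/17 -54/17 0; 0 0 1]
det M = 6; M⁻¹ = [-9/17 29/102 0; -5/17 -8/51 0; 0 0 1]
M⁻¹ · (6/17, -228/17)ᵀ = (-4, 2)ᵀ

p = (-4, 2)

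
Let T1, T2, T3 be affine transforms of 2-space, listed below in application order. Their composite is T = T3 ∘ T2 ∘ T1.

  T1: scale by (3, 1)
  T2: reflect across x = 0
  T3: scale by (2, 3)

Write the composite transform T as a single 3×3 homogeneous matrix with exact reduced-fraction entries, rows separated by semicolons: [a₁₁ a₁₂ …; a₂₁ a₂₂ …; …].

T = [-6 0 0; 0 3 0; 0 0 1]

T1 = [3 0 0; 0 1 0; 0 0 1]
T2·T1 = [-3 0 0; 0 1 0; 0 0 1]
T3·…·T1 = [-6 0 0; 0 3 0; 0 0 1]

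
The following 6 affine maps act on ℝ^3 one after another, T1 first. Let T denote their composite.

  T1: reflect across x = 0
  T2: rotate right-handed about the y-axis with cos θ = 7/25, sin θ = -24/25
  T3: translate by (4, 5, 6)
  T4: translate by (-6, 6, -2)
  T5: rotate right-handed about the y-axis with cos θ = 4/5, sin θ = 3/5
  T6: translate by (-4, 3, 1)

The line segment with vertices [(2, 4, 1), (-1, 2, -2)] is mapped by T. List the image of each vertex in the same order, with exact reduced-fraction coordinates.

T1 reflect across x = 0: (2, 4, 1) → (-2, 4, 1); (-1, 2, -2) → (1, 2, -2)
T2 rotate right-handed about the y-axis with cos θ = 7/25, sin θ = -24/25: (-2, 4, 1) → (-38/25, 4, -41/25); (1, 2, -2) → (11/5, 2, 2/5)
T3 translate by (4, 5, 6): (-38/25, 4, -41/25) → (62/25, 9, 109/25); (11/5, 2, 2/5) → (31/5, 7, 32/5)
T4 translate by (-6, 6, -2): (62/25, 9, 109/25) → (-88/25, 15, 59/25); (31/5, 7, 32/5) → (1/5, 13, 22/5)
T5 rotate right-handed about the y-axis with cos θ = 4/5, sin θ = 3/5: (-88/25, 15, 59/25) → (-7/5, 15, 4); (1/5, 13, 22/5) → (14/5, 13, 17/5)
T6 translate by (-4, 3, 1): (-7/5, 15, 4) → (-27/5, 18, 5); (14/5, 13, 17/5) → (-6/5, 16, 22/5)

image vertices: (-27/5, 18, 5), (-6/5, 16, 22/5)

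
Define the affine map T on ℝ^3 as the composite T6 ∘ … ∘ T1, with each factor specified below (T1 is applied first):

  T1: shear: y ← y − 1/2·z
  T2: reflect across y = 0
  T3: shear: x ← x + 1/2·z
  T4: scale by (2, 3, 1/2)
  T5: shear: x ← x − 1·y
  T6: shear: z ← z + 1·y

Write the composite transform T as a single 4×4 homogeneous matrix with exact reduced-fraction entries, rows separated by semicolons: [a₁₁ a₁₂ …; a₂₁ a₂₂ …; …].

T1 = [1 0 0 0; 0 1 -1/2 0; 0 0 1 0; 0 0 0 1]
T2·T1 = [1 0 0 0; 0 -1 1/2 0; 0 0 1 0; 0 0 0 1]
T3·…·T1 = [1 0 1/2 0; 0 -1 1/2 0; 0 0 1 0; 0 0 0 1]
T4·…·T1 = [2 0 1 0; 0 -3 3/2 0; 0 0 1/2 0; 0 0 0 1]
T5·…·T1 = [2 3 -1/2 0; 0 -3 3/2 0; 0 0 1/2 0; 0 0 0 1]
T6·…·T1 = [2 3 -1/2 0; 0 -3 3/2 0; 0 -3 2 0; 0 0 0 1]

T = [2 3 -1/2 0; 0 -3 3/2 0; 0 -3 2 0; 0 0 0 1]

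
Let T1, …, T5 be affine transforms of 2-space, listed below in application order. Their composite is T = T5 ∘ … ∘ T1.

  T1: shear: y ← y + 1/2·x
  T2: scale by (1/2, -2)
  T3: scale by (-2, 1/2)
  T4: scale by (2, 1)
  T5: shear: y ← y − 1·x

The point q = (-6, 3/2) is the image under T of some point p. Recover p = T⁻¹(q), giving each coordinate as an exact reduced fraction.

p = (3, 3)

T1 = [1 0 0; 1/2 1 0; 0 0 1]
T2·T1 = [1/2 0 0; -1 -2 0; 0 0 1]
T3·…·T1 = [-1 0 0; -1/2 -1 0; 0 0 1]
T4·…·T1 = [-2 0 0; -1/2 -1 0; 0 0 1]
T5·…·T1 = [-2 0 0; 3/2 -1 0; 0 0 1]
det M = 2; M⁻¹ = [-1/2 0 0; -3/4 -1 0; 0 0 1]
M⁻¹ · (-6, 3/2)ᵀ = (3, 3)ᵀ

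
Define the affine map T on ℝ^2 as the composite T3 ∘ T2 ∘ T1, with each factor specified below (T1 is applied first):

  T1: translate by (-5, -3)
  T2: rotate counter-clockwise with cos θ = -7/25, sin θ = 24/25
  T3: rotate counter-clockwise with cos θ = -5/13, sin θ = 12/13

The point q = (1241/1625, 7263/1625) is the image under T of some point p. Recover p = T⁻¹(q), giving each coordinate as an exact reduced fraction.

p = (8/5, 0)

T1 = [1 0 -5; 0 1 -3; 0 0 1]
T2·T1 = [-7/25 -24/25 107/25; 24/25 -7/25 -99/25; 0 0 1]
T3·…·T1 = [-253/325 204/325 653/325; -204/325 -253/325 1779/325; 0 0 1]
det M = 1; M⁻¹ = [-253/325 -204/325 5; 204/325 -253/325 3; 0 0 1]
M⁻¹ · (1241/1625, 7263/1625)ᵀ = (8/5, 0)ᵀ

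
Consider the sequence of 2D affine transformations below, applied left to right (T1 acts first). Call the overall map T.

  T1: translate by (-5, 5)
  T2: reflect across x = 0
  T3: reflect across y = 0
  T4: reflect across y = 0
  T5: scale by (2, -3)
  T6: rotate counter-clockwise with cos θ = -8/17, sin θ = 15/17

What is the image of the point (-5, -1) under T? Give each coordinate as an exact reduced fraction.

T(p) = (20/17, 396/17)

T1 translate by (-5, 5): (-5, -1) → (-10, 4)
T2 reflect across x = 0: (-10, 4) → (10, 4)
T3 reflect across y = 0: (10, 4) → (10, -4)
T4 reflect across y = 0: (10, -4) → (10, 4)
T5 scale by (2, -3): (10, 4) → (20, -12)
T6 rotate counter-clockwise with cos θ = -8/17, sin θ = 15/17: (20, -12) → (20/17, 396/17)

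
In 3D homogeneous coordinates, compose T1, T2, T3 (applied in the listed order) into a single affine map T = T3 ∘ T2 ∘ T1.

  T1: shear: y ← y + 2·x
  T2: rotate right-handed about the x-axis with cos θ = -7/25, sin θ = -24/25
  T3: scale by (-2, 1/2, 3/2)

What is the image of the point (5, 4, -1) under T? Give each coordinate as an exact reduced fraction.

T(p) = (-10, -61/25, -987/50)

T1 shear: y ← y + 2·x: (5, 4, -1) → (5, 14, -1)
T2 rotate right-handed about the x-axis with cos θ = -7/25, sin θ = -24/25: (5, 14, -1) → (5, -122/25, -329/25)
T3 scale by (-2, 1/2, 3/2): (5, -122/25, -329/25) → (-10, -61/25, -987/50)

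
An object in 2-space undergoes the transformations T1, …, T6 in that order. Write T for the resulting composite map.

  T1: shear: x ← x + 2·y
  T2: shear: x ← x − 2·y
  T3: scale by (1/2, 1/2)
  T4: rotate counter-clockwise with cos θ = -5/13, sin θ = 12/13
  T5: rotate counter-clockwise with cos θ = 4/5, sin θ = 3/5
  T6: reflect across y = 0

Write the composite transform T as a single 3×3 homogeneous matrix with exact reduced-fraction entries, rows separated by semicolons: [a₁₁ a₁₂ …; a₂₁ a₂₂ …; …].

T = [-28/65 -33/130 0; -33/130 28/65 0; 0 0 1]

T1 = [1 2 0; 0 1 0; 0 0 1]
T2·T1 = [1 0 0; 0 1 0; 0 0 1]
T3·…·T1 = [1/2 0 0; 0 1/2 0; 0 0 1]
T4·…·T1 = [-5/26 -6/13 0; 6/13 -5/26 0; 0 0 1]
T5·…·T1 = [-28/65 -33/130 0; 33/130 -28/65 0; 0 0 1]
T6·…·T1 = [-28/65 -33/130 0; -33/130 28/65 0; 0 0 1]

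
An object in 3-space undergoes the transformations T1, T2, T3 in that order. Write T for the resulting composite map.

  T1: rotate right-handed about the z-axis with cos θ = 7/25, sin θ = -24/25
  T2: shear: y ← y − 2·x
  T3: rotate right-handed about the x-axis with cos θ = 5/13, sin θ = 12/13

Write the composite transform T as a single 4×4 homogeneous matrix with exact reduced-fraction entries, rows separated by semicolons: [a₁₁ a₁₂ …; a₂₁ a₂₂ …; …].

T = [7/25 24/25 0 0; -38/65 -41/65 -12/13 0; -456/325 -492/325 5/13 0; 0 0 0 1]

T1 = [7/25 24/25 0 0; -24/25 7/25 0 0; 0 0 1 0; 0 0 0 1]
T2·T1 = [7/25 24/25 0 0; -38/25 -41/25 0 0; 0 0 1 0; 0 0 0 1]
T3·…·T1 = [7/25 24/25 0 0; -38/65 -41/65 -12/13 0; -456/325 -492/325 5/13 0; 0 0 0 1]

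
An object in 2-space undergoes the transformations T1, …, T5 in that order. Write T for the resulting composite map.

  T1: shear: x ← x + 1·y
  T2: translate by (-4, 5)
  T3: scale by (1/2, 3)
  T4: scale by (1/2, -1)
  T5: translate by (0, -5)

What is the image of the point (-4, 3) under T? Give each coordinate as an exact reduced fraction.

T(p) = (-5/4, -29)

T1 shear: x ← x + 1·y: (-4, 3) → (-1, 3)
T2 translate by (-4, 5): (-1, 3) → (-5, 8)
T3 scale by (1/2, 3): (-5, 8) → (-5/2, 24)
T4 scale by (1/2, -1): (-5/2, 24) → (-5/4, -24)
T5 translate by (0, -5): (-5/4, -24) → (-5/4, -29)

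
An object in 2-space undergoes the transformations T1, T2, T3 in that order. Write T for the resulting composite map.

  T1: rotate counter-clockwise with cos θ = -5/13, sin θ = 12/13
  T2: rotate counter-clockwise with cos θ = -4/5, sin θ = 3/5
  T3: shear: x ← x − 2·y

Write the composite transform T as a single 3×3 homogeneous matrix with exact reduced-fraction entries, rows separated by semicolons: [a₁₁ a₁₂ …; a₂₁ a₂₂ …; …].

T1 = [-5/13 -12/13 0; 12/13 -5/13 0; 0 0 1]
T2·T1 = [-16/65 63/65 0; -63/65 -16/65 0; 0 0 1]
T3·…·T1 = [22/13 19/13 0; -63/65 -16/65 0; 0 0 1]

T = [22/13 19/13 0; -63/65 -16/65 0; 0 0 1]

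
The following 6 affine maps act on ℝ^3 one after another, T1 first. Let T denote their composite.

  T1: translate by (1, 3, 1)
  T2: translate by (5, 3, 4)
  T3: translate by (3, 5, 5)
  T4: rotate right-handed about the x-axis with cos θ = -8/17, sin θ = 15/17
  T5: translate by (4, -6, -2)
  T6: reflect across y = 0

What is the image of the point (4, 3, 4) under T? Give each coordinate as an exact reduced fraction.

T(p) = (17, 424/17, 64/17)

T1 translate by (1, 3, 1): (4, 3, 4) → (5, 6, 5)
T2 translate by (5, 3, 4): (5, 6, 5) → (10, 9, 9)
T3 translate by (3, 5, 5): (10, 9, 9) → (13, 14, 14)
T4 rotate right-handed about the x-axis with cos θ = -8/17, sin θ = 15/17: (13, 14, 14) → (13, -322/17, 98/17)
T5 translate by (4, -6, -2): (13, -322/17, 98/17) → (17, -424/17, 64/17)
T6 reflect across y = 0: (17, -424/17, 64/17) → (17, 424/17, 64/17)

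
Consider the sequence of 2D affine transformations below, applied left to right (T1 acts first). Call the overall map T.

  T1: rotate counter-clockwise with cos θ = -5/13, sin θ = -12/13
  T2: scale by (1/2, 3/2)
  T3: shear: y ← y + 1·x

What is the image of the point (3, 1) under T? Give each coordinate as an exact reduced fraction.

T(p) = (-3/26, -63/13)

T1 rotate counter-clockwise with cos θ = -5/13, sin θ = -12/13: (3, 1) → (-3/13, -41/13)
T2 scale by (1/2, 3/2): (-3/13, -41/13) → (-3/26, -123/26)
T3 shear: y ← y + 1·x: (-3/26, -123/26) → (-3/26, -63/13)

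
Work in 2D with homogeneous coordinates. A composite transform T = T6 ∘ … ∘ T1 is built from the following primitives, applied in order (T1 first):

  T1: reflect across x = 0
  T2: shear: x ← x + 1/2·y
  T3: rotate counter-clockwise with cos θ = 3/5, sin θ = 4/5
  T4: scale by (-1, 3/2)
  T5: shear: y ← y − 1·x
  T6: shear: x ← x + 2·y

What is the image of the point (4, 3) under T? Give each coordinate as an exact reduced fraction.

T1 reflect across x = 0: (4, 3) → (-4, 3)
T2 shear: x ← x + 1/2·y: (-4, 3) → (-5/2, 3)
T3 rotate counter-clockwise with cos θ = 3/5, sin θ = 4/5: (-5/2, 3) → (-39/10, -1/5)
T4 scale by (-1, 3/2): (-39/10, -1/5) → (39/10, -3/10)
T5 shear: y ← y − 1·x: (39/10, -3/10) → (39/10, -21/5)
T6 shear: x ← x + 2·y: (39/10, -21/5) → (-9/2, -21/5)

T(p) = (-9/2, -21/5)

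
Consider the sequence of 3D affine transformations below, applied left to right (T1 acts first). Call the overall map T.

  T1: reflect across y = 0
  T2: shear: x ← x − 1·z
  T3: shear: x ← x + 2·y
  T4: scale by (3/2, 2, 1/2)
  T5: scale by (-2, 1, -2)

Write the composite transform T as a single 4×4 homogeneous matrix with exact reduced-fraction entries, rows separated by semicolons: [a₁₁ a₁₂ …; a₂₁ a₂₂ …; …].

T = [-3 6 3 0; 0 -2 0 0; 0 0 -1 0; 0 0 0 1]

T1 = [1 0 0 0; 0 -1 0 0; 0 0 1 0; 0 0 0 1]
T2·T1 = [1 0 -1 0; 0 -1 0 0; 0 0 1 0; 0 0 0 1]
T3·…·T1 = [1 -2 -1 0; 0 -1 0 0; 0 0 1 0; 0 0 0 1]
T4·…·T1 = [3/2 -3 -3/2 0; 0 -2 0 0; 0 0 1/2 0; 0 0 0 1]
T5·…·T1 = [-3 6 3 0; 0 -2 0 0; 0 0 -1 0; 0 0 0 1]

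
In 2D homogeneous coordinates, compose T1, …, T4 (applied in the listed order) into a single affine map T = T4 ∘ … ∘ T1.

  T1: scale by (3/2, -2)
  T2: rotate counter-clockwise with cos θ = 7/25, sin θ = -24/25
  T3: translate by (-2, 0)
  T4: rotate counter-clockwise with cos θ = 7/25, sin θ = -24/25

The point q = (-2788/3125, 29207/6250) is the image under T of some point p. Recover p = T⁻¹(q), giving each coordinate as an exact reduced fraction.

p = (-4/5, 5/4)

T1 = [3/2 0 0; 0 -2 0; 0 0 1]
T2·T1 = [21/50 -48/25 0; -36/25 -14/25 0; 0 0 1]
T3·…·T1 = [21/50 -48/25 -2; -36/25 -14/25 0; 0 0 1]
T4·…·T1 = [-1581/1250 -672/625 -14/25; -504/625 1054/625 48/25; 0 0 1]
det M = -3; M⁻¹ = [-1054/1875 -224/625 28/75; -168/625 527/1250 -24/25; 0 0 1]
M⁻¹ · (-2788/3125, 29207/6250)ᵀ = (-4/5, 5/4)ᵀ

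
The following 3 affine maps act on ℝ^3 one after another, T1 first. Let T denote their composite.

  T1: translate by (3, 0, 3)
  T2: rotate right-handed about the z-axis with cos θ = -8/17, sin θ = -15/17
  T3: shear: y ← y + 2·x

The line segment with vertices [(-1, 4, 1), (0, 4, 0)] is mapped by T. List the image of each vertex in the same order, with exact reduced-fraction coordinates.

T1 translate by (3, 0, 3): (-1, 4, 1) → (2, 4, 4); (0, 4, 0) → (3, 4, 3)
T2 rotate right-handed about the z-axis with cos θ = -8/17, sin θ = -15/17: (2, 4, 4) → (44/17, -62/17, 4); (3, 4, 3) → (36/17, -77/17, 3)
T3 shear: y ← y + 2·x: (44/17, -62/17, 4) → (44/17, 26/17, 4); (36/17, -77/17, 3) → (36/17, -5/17, 3)

image vertices: (44/17, 26/17, 4), (36/17, -5/17, 3)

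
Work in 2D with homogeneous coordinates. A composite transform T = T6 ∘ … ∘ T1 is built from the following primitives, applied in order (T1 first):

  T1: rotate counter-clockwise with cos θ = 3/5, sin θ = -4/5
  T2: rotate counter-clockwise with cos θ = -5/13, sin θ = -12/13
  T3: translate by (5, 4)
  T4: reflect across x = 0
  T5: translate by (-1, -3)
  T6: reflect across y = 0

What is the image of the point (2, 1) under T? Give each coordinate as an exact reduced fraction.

T1 rotate counter-clockwise with cos θ = 3/5, sin θ = -4/5: (2, 1) → (2, -1)
T2 rotate counter-clockwise with cos θ = -5/13, sin θ = -12/13: (2, -1) → (-22/13, -19/13)
T3 translate by (5, 4): (-22/13, -19/13) → (43/13, 33/13)
T4 reflect across x = 0: (43/13, 33/13) → (-43/13, 33/13)
T5 translate by (-1, -3): (-43/13, 33/13) → (-56/13, -6/13)
T6 reflect across y = 0: (-56/13, -6/13) → (-56/13, 6/13)

T(p) = (-56/13, 6/13)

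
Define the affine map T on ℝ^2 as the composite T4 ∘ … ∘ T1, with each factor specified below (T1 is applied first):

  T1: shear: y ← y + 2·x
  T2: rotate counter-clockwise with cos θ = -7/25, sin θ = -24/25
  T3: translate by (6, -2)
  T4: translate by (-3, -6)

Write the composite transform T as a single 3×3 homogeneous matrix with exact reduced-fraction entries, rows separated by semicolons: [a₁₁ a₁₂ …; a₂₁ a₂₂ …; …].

T1 = [1 0 0; 2 1 0; 0 0 1]
T2·T1 = [41/25 24/25 0; -38/25 -7/25 0; 0 0 1]
T3·…·T1 = [41/25 24/25 6; -38/25 -7/25 -2; 0 0 1]
T4·…·T1 = [41/25 24/25 3; -38/25 -7/25 -8; 0 0 1]

T = [41/25 24/25 3; -38/25 -7/25 -8; 0 0 1]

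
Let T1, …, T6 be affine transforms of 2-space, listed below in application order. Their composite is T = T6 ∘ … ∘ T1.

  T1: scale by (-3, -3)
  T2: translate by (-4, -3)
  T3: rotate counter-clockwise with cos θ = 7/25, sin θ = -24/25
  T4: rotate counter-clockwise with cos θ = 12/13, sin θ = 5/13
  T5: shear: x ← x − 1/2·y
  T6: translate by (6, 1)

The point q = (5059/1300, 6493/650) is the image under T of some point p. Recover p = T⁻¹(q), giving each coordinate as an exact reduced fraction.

T1 = [-3 0 0; 0 -3 0; 0 0 1]
T2·T1 = [-3 0 -4; 0 -3 -3; 0 0 1]
T3·…·T1 = [-21/25 -72/25 -4; 72/25 -21/25 3; 0 0 1]
T4·…·T1 = [-612/325 -759/325 -63/13; 759/325 -612/325 16/13; 0 0 1]
T5·…·T1 = [-1983/650 -453/325 -71/13; 759/325 -612/325 16/13; 0 0 1]
T6·…·T1 = [-1983/650 -453/325 7/13; 759/325 -612/325 29/13; 0 0 1]
det M = 9; M⁻¹ = [-68/325 151/975 -227/975; -253/975 -661/1950 1747/1950; 0 0 1]
M⁻¹ · (5059/1300, 6493/650)ᵀ = (1/2, -7/2)ᵀ

p = (1/2, -7/2)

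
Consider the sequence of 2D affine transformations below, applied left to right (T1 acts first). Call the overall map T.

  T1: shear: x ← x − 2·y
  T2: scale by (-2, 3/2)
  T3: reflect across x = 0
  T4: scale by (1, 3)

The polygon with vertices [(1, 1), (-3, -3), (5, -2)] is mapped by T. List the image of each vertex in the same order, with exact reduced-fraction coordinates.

image vertices: (-2, 9/2), (6, -27/2), (18, -9)

T1 shear: x ← x − 2·y: (1, 1) → (-1, 1); (-3, -3) → (3, -3); (5, -2) → (9, -2)
T2 scale by (-2, 3/2): (-1, 1) → (2, 3/2); (3, -3) → (-6, -9/2); (9, -2) → (-18, -3)
T3 reflect across x = 0: (2, 3/2) → (-2, 3/2); (-6, -9/2) → (6, -9/2); (-18, -3) → (18, -3)
T4 scale by (1, 3): (-2, 3/2) → (-2, 9/2); (6, -9/2) → (6, -27/2); (18, -3) → (18, -9)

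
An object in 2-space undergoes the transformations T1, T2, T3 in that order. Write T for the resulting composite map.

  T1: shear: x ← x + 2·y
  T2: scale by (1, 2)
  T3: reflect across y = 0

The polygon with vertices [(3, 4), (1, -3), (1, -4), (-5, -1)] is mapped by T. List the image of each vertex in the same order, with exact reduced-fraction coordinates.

T1 shear: x ← x + 2·y: (3, 4) → (11, 4); (1, -3) → (-5, -3); (1, -4) → (-7, -4); (-5, -1) → (-7, -1)
T2 scale by (1, 2): (11, 4) → (11, 8); (-5, -3) → (-5, -6); (-7, -4) → (-7, -8); (-7, -1) → (-7, -2)
T3 reflect across y = 0: (11, 8) → (11, -8); (-5, -6) → (-5, 6); (-7, -8) → (-7, 8); (-7, -2) → (-7, 2)

image vertices: (11, -8), (-5, 6), (-7, 8), (-7, 2)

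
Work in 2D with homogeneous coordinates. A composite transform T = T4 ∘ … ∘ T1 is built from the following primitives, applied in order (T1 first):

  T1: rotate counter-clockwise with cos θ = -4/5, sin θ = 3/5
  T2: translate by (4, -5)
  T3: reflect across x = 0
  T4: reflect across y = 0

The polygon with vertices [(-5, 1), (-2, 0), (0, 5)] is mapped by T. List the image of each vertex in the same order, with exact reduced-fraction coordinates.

image vertices: (-37/5, 44/5), (-28/5, 31/5), (-1, 9)

T1 rotate counter-clockwise with cos θ = -4/5, sin θ = 3/5: (-5, 1) → (17/5, -19/5); (-2, 0) → (8/5, -6/5); (0, 5) → (-3, -4)
T2 translate by (4, -5): (17/5, -19/5) → (37/5, -44/5); (8/5, -6/5) → (28/5, -31/5); (-3, -4) → (1, -9)
T3 reflect across x = 0: (37/5, -44/5) → (-37/5, -44/5); (28/5, -31/5) → (-28/5, -31/5); (1, -9) → (-1, -9)
T4 reflect across y = 0: (-37/5, -44/5) → (-37/5, 44/5); (-28/5, -31/5) → (-28/5, 31/5); (-1, -9) → (-1, 9)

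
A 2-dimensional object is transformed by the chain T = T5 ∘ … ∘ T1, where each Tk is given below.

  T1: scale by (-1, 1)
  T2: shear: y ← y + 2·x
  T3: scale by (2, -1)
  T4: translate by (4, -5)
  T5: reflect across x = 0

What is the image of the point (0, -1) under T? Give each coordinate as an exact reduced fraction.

T1 scale by (-1, 1): (0, -1) → (0, -1)
T2 shear: y ← y + 2·x: (0, -1) → (0, -1)
T3 scale by (2, -1): (0, -1) → (0, 1)
T4 translate by (4, -5): (0, 1) → (4, -4)
T5 reflect across x = 0: (4, -4) → (-4, -4)

T(p) = (-4, -4)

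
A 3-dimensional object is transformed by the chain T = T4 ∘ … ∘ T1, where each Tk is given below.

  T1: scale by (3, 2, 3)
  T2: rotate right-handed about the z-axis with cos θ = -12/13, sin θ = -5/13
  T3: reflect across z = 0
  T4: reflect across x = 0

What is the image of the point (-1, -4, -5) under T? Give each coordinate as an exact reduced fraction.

T(p) = (4/13, 111/13, 15)

T1 scale by (3, 2, 3): (-1, -4, -5) → (-3, -8, -15)
T2 rotate right-handed about the z-axis with cos θ = -12/13, sin θ = -5/13: (-3, -8, -15) → (-4/13, 111/13, -15)
T3 reflect across z = 0: (-4/13, 111/13, -15) → (-4/13, 111/13, 15)
T4 reflect across x = 0: (-4/13, 111/13, 15) → (4/13, 111/13, 15)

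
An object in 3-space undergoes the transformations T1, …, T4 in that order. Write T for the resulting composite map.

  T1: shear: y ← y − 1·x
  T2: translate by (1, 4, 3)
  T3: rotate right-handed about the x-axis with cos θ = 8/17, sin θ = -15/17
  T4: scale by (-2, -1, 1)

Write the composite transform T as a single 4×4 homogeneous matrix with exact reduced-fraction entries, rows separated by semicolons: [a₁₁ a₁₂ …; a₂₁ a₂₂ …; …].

T = [-2 0 0 -2; 8/17 -8/17 -15/17 -77/17; 15/17 -15/17 8/17 -36/17; 0 0 0 1]

T1 = [1 0 0 0; -1 1 0 0; 0 0 1 0; 0 0 0 1]
T2·T1 = [1 0 0 1; -1 1 0 4; 0 0 1 3; 0 0 0 1]
T3·…·T1 = [1 0 0 1; -8/17 8/17 15/17 77/17; 15/17 -15/17 8/17 -36/17; 0 0 0 1]
T4·…·T1 = [-2 0 0 -2; 8/17 -8/17 -15/17 -77/17; 15/17 -15/17 8/17 -36/17; 0 0 0 1]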